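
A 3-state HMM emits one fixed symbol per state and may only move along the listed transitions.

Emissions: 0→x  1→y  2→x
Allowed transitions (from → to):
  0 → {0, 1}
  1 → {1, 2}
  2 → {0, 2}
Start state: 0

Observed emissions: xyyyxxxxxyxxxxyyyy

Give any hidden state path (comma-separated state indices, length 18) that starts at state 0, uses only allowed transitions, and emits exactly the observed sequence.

  t0 'x' -> {0,2}, take 0 (start)
  t1 'y' -> {1}, take 1 (0->1 ok)
  t2 'y' -> {1}, take 1 (1->1 ok)
  t3 'y' -> {1}, take 1 (1->1 ok)
  t4 'x' -> {0,2}, take 2 (1->2 ok)
  t5 'x' -> {0,2}, take 2 (2->2 ok)
  t6 'x' -> {0,2}, take 2 (2->2 ok)
  t7 'x' -> {0,2}, take 0 (2->0 ok)
  t8 'x' -> {0,2}, take 0 (0->0 ok)
  t9 'y' -> {1}, take 1 (0->1 ok)
  t10 'x' -> {0,2}, take 2 (1->2 ok)
  t11 'x' -> {0,2}, take 2 (2->2 ok)
  t12 'x' -> {0,2}, take 2 (2->2 ok)
  t13 'x' -> {0,2}, take 0 (2->0 ok)
  t14 'y' -> {1}, take 1 (0->1 ok)
  t15 'y' -> {1}, take 1 (1->1 ok)
  t16 'y' -> {1}, take 1 (1->1 ok)
  t17 'y' -> {1}, take 1 (1->1 ok)

0,1,1,1,2,2,2,0,0,1,2,2,2,0,1,1,1,1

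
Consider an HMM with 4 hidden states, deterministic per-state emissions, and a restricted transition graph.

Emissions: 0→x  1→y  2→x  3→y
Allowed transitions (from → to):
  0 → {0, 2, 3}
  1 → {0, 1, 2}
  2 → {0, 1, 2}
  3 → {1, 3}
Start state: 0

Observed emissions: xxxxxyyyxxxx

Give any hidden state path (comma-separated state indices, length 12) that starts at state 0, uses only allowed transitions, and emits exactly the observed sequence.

0,2,0,2,2,1,1,1,0,0,2,0

  t0 'x' -> {0,2}, take 0 (start)
  t1 'x' -> {0,2}, take 2 (0->2 ok)
  t2 'x' -> {0,2}, take 0 (2->0 ok)
  t3 'x' -> {0,2}, take 2 (0->2 ok)
  t4 'x' -> {0,2}, take 2 (2->2 ok)
  t5 'y' -> {1,3}, take 1 (2->1 ok)
  t6 'y' -> {1,3}, take 1 (1->1 ok)
  t7 'y' -> {1,3}, take 1 (1->1 ok)
  t8 'x' -> {0,2}, take 0 (1->0 ok)
  t9 'x' -> {0,2}, take 0 (0->0 ok)
  t10 'x' -> {0,2}, take 2 (0->2 ok)
  t11 'x' -> {0,2}, take 0 (2->0 ok)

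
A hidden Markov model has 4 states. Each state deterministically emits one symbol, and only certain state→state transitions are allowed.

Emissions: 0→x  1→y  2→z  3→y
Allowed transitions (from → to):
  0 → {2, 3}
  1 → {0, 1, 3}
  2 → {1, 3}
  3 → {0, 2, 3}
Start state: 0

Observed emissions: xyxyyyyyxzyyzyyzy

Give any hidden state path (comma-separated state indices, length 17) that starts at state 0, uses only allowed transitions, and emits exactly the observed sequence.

0,3,0,3,3,3,3,3,0,2,1,3,2,1,3,2,1

  t0 'x' -> {0}, take 0 (start)
  t1 'y' -> {1,3}, take 3 (0->3 ok)
  t2 'x' -> {0}, take 0 (3->0 ok)
  t3 'y' -> {1,3}, take 3 (0->3 ok)
  t4 'y' -> {1,3}, take 3 (3->3 ok)
  t5 'y' -> {1,3}, take 3 (3->3 ok)
  t6 'y' -> {1,3}, take 3 (3->3 ok)
  t7 'y' -> {1,3}, take 3 (3->3 ok)
  t8 'x' -> {0}, take 0 (3->0 ok)
  t9 'z' -> {2}, take 2 (0->2 ok)
  t10 'y' -> {1,3}, take 1 (2->1 ok)
  t11 'y' -> {1,3}, take 3 (1->3 ok)
  t12 'z' -> {2}, take 2 (3->2 ok)
  t13 'y' -> {1,3}, take 1 (2->1 ok)
  t14 'y' -> {1,3}, take 3 (1->3 ok)
  t15 'z' -> {2}, take 2 (3->2 ok)
  t16 'y' -> {1,3}, take 1 (2->1 ok)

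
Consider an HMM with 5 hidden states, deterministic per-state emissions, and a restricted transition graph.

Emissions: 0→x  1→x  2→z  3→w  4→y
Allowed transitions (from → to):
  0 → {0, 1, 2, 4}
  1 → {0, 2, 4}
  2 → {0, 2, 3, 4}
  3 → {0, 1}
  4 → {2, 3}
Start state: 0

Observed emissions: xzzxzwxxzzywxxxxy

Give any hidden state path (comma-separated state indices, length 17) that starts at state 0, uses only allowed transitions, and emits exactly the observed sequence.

  0: obs=x cand={0,1} pick 0 [start]
  1: obs=z cand={2} pick 2 [0->2 ok]
  2: obs=z cand={2} pick 2 [2->2 ok]
  3: obs=x cand={0,1} pick 0 [2->0 ok]
  4: obs=z cand={2} pick 2 [0->2 ok]
  5: obs=w cand={3} pick 3 [2->3 ok]
  6: obs=x cand={0,1} pick 0 [3->0 ok]
  7: obs=x cand={0,1} pick 1 [0->1 ok]
  8: obs=z cand={2} pick 2 [1->2 ok]
  9: obs=z cand={2} pick 2 [2->2 ok]
  10: obs=y cand={4} pick 4 [2->4 ok]
  11: obs=w cand={3} pick 3 [4->3 ok]
  12: obs=x cand={0,1} pick 1 [3->1 ok]
  13: obs=x cand={0,1} pick 0 [1->0 ok]
  14: obs=x cand={0,1} pick 0 [0->0 ok]
  15: obs=x cand={0,1} pick 1 [0->1 ok]
  16: obs=y cand={4} pick 4 [1->4 ok]

0,2,2,0,2,3,0,1,2,2,4,3,1,0,0,1,4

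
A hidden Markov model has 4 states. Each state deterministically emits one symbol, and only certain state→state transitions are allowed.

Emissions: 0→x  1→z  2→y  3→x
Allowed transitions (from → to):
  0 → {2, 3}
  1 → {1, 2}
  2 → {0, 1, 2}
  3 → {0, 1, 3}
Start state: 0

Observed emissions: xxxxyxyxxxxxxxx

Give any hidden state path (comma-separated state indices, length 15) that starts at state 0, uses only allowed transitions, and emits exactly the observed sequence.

0,3,3,0,2,0,2,0,3,0,3,0,3,0,3

  0: obs=x cand={0,3} pick 0 [start]
  1: obs=x cand={0,3} pick 3 [0->3 ok]
  2: obs=x cand={0,3} pick 3 [3->3 ok]
  3: obs=x cand={0,3} pick 0 [3->0 ok]
  4: obs=y cand={2} pick 2 [0->2 ok]
  5: obs=x cand={0,3} pick 0 [2->0 ok]
  6: obs=y cand={2} pick 2 [0->2 ok]
  7: obs=x cand={0,3} pick 0 [2->0 ok]
  8: obs=x cand={0,3} pick 3 [0->3 ok]
  9: obs=x cand={0,3} pick 0 [3->0 ok]
  10: obs=x cand={0,3} pick 3 [0->3 ok]
  11: obs=x cand={0,3} pick 0 [3->0 ok]
  12: obs=x cand={0,3} pick 3 [0->3 ok]
  13: obs=x cand={0,3} pick 0 [3->0 ok]
  14: obs=x cand={0,3} pick 3 [0->3 ok]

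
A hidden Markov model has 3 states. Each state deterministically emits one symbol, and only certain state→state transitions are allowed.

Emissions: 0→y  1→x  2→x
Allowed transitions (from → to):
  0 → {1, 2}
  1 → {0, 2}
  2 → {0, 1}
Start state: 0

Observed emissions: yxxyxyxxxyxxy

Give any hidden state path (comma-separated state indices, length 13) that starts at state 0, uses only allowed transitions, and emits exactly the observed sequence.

  [0] y  {0}  => 0  start
  [1] x  {1,2}  => 1  0->1 ok
  [2] x  {1,2}  => 2  1->2 ok
  [3] y  {0}  => 0  2->0 ok
  [4] x  {1,2}  => 1  0->1 ok
  [5] y  {0}  => 0  1->0 ok
  [6] x  {1,2}  => 1  0->1 ok
  [7] x  {1,2}  => 2  1->2 ok
  [8] x  {1,2}  => 1  2->1 ok
  [9] y  {0}  => 0  1->0 ok
  [10] x  {1,2}  => 1  0->1 ok
  [11] x  {1,2}  => 2  1->2 ok
  [12] y  {0}  => 0  2->0 ok

0,1,2,0,1,0,1,2,1,0,1,2,0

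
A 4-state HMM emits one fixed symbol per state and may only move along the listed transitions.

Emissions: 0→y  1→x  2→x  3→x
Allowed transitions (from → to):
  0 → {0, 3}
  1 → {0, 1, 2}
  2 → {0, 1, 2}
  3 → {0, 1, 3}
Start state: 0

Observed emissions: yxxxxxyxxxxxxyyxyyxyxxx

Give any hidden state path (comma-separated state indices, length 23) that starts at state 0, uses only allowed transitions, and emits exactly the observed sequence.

  t0 'y' -> {0}, take 0 (start)
  t1 'x' -> {1,2,3}, take 3 (0->3 ok)
  t2 'x' -> {1,2,3}, take 3 (3->3 ok)
  t3 'x' -> {1,2,3}, take 1 (3->1 ok)
  t4 'x' -> {1,2,3}, take 2 (1->2 ok)
  t5 'x' -> {1,2,3}, take 2 (2->2 ok)
  t6 'y' -> {0}, take 0 (2->0 ok)
  t7 'x' -> {1,2,3}, take 3 (0->3 ok)
  t8 'x' -> {1,2,3}, take 3 (3->3 ok)
  t9 'x' -> {1,2,3}, take 3 (3->3 ok)
  t10 'x' -> {1,2,3}, take 1 (3->1 ok)
  t11 'x' -> {1,2,3}, take 1 (1->1 ok)
  t12 'x' -> {1,2,3}, take 2 (1->2 ok)
  t13 'y' -> {0}, take 0 (2->0 ok)
  t14 'y' -> {0}, take 0 (0->0 ok)
  t15 'x' -> {1,2,3}, take 3 (0->3 ok)
  t16 'y' -> {0}, take 0 (3->0 ok)
  t17 'y' -> {0}, take 0 (0->0 ok)
  t18 'x' -> {1,2,3}, take 3 (0->3 ok)
  t19 'y' -> {0}, take 0 (3->0 ok)
  t20 'x' -> {1,2,3}, take 3 (0->3 ok)
  t21 'x' -> {1,2,3}, take 3 (3->3 ok)
  t22 'x' -> {1,2,3}, take 1 (3->1 ok)

0,3,3,1,2,2,0,3,3,3,1,1,2,0,0,3,0,0,3,0,3,3,1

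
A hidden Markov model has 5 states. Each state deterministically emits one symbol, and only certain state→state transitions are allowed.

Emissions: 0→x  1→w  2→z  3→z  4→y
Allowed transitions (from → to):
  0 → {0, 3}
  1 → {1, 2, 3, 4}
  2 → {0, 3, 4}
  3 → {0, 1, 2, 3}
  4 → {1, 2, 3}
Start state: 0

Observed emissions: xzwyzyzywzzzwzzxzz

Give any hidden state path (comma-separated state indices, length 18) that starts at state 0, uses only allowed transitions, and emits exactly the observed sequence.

  0: obs=x cand={0} pick 0 [start]
  1: obs=z cand={2,3} pick 3 [0->3 ok]
  2: obs=w cand={1} pick 1 [3->1 ok]
  3: obs=y cand={4} pick 4 [1->4 ok]
  4: obs=z cand={2,3} pick 2 [4->2 ok]
  5: obs=y cand={4} pick 4 [2->4 ok]
  6: obs=z cand={2,3} pick 2 [4->2 ok]
  7: obs=y cand={4} pick 4 [2->4 ok]
  8: obs=w cand={1} pick 1 [4->1 ok]
  9: obs=z cand={2,3} pick 3 [1->3 ok]
  10: obs=z cand={2,3} pick 2 [3->2 ok]
  11: obs=z cand={2,3} pick 3 [2->3 ok]
  12: obs=w cand={1} pick 1 [3->1 ok]
  13: obs=z cand={2,3} pick 3 [1->3 ok]
  14: obs=z cand={2,3} pick 2 [3->2 ok]
  15: obs=x cand={0} pick 0 [2->0 ok]
  16: obs=z cand={2,3} pick 3 [0->3 ok]
  17: obs=z cand={2,3} pick 2 [3->2 ok]

0,3,1,4,2,4,2,4,1,3,2,3,1,3,2,0,3,2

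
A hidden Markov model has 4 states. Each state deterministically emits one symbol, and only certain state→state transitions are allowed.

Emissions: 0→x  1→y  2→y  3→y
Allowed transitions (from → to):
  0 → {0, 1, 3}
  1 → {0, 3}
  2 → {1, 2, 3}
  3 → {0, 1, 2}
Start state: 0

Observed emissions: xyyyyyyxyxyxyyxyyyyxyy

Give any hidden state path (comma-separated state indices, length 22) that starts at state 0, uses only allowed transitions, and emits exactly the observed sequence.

  pos 0: x in {0}, choose 0; start
  pos 1: y in {1,2,3}, choose 1; 0->1 ok
  pos 2: y in {1,2,3}, choose 3; 1->3 ok
  pos 3: y in {1,2,3}, choose 1; 3->1 ok
  pos 4: y in {1,2,3}, choose 3; 1->3 ok
  pos 5: y in {1,2,3}, choose 2; 3->2 ok
  pos 6: y in {1,2,3}, choose 1; 2->1 ok
  pos 7: x in {0}, choose 0; 1->0 ok
  pos 8: y in {1,2,3}, choose 1; 0->1 ok
  pos 9: x in {0}, choose 0; 1->0 ok
  pos 10: y in {1,2,3}, choose 1; 0->1 ok
  pos 11: x in {0}, choose 0; 1->0 ok
  pos 12: y in {1,2,3}, choose 1; 0->1 ok
  pos 13: y in {1,2,3}, choose 3; 1->3 ok
  pos 14: x in {0}, choose 0; 3->0 ok
  pos 15: y in {1,2,3}, choose 1; 0->1 ok
  pos 16: y in {1,2,3}, choose 3; 1->3 ok
  pos 17: y in {1,2,3}, choose 2; 3->2 ok
  pos 18: y in {1,2,3}, choose 1; 2->1 ok
  pos 19: x in {0}, choose 0; 1->0 ok
  pos 20: y in {1,2,3}, choose 3; 0->3 ok
  pos 21: y in {1,2,3}, choose 1; 3->1 ok

0,1,3,1,3,2,1,0,1,0,1,0,1,3,0,1,3,2,1,0,3,1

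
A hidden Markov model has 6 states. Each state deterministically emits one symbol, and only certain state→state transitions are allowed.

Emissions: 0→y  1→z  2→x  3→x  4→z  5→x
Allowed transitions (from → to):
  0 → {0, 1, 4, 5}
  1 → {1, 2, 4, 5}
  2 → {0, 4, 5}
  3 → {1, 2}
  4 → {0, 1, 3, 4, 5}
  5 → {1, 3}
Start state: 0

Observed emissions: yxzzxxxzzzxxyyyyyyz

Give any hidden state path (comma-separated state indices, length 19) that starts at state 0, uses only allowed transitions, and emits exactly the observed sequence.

0,5,1,4,3,2,5,1,4,4,3,2,0,0,0,0,0,0,4

  t0 'y' -> {0}, take 0 (start)
  t1 'x' -> {2,3,5}, take 5 (0->5 ok)
  t2 'z' -> {1,4}, take 1 (5->1 ok)
  t3 'z' -> {1,4}, take 4 (1->4 ok)
  t4 'x' -> {2,3,5}, take 3 (4->3 ok)
  t5 'x' -> {2,3,5}, take 2 (3->2 ok)
  t6 'x' -> {2,3,5}, take 5 (2->5 ok)
  t7 'z' -> {1,4}, take 1 (5->1 ok)
  t8 'z' -> {1,4}, take 4 (1->4 ok)
  t9 'z' -> {1,4}, take 4 (4->4 ok)
  t10 'x' -> {2,3,5}, take 3 (4->3 ok)
  t11 'x' -> {2,3,5}, take 2 (3->2 ok)
  t12 'y' -> {0}, take 0 (2->0 ok)
  t13 'y' -> {0}, take 0 (0->0 ok)
  t14 'y' -> {0}, take 0 (0->0 ok)
  t15 'y' -> {0}, take 0 (0->0 ok)
  t16 'y' -> {0}, take 0 (0->0 ok)
  t17 'y' -> {0}, take 0 (0->0 ok)
  t18 'z' -> {1,4}, take 4 (0->4 ok)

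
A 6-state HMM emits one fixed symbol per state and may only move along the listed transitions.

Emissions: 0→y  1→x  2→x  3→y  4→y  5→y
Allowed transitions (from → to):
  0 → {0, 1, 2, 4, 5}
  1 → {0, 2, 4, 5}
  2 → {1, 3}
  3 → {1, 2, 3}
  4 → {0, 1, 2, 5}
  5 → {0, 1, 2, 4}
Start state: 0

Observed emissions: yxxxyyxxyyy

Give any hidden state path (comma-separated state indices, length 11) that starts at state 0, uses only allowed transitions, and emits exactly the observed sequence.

  t0 'y' -> {0,3,4,5}, take 0 (start)
  t1 'x' -> {1,2}, take 1 (0->1 ok)
  t2 'x' -> {1,2}, take 2 (1->2 ok)
  t3 'x' -> {1,2}, take 1 (2->1 ok)
  t4 'y' -> {0,3,4,5}, take 4 (1->4 ok)
  t5 'y' -> {0,3,4,5}, take 5 (4->5 ok)
  t6 'x' -> {1,2}, take 2 (5->2 ok)
  t7 'x' -> {1,2}, take 1 (2->1 ok)
  t8 'y' -> {0,3,4,5}, take 0 (1->0 ok)
  t9 'y' -> {0,3,4,5}, take 5 (0->5 ok)
  t10 'y' -> {0,3,4,5}, take 4 (5->4 ok)

0,1,2,1,4,5,2,1,0,5,4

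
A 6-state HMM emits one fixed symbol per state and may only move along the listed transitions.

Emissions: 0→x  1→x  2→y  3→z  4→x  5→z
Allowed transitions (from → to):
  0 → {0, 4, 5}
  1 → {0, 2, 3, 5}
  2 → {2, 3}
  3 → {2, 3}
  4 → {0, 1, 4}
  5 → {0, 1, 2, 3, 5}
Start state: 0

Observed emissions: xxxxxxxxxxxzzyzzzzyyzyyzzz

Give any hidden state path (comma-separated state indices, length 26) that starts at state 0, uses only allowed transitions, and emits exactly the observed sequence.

0,0,0,0,4,0,4,0,4,4,1,3,3,2,3,3,3,3,2,2,3,2,2,3,3,3

  0: obs=x cand={0,1,4} pick 0 [start]
  1: obs=x cand={0,1,4} pick 0 [0->0 ok]
  2: obs=x cand={0,1,4} pick 0 [0->0 ok]
  3: obs=x cand={0,1,4} pick 0 [0->0 ok]
  4: obs=x cand={0,1,4} pick 4 [0->4 ok]
  5: obs=x cand={0,1,4} pick 0 [4->0 ok]
  6: obs=x cand={0,1,4} pick 4 [0->4 ok]
  7: obs=x cand={0,1,4} pick 0 [4->0 ok]
  8: obs=x cand={0,1,4} pick 4 [0->4 ok]
  9: obs=x cand={0,1,4} pick 4 [4->4 ok]
  10: obs=x cand={0,1,4} pick 1 [4->1 ok]
  11: obs=z cand={3,5} pick 3 [1->3 ok]
  12: obs=z cand={3,5} pick 3 [3->3 ok]
  13: obs=y cand={2} pick 2 [3->2 ok]
  14: obs=z cand={3,5} pick 3 [2->3 ok]
  15: obs=z cand={3,5} pick 3 [3->3 ok]
  16: obs=z cand={3,5} pick 3 [3->3 ok]
  17: obs=z cand={3,5} pick 3 [3->3 ok]
  18: obs=y cand={2} pick 2 [3->2 ok]
  19: obs=y cand={2} pick 2 [2->2 ok]
  20: obs=z cand={3,5} pick 3 [2->3 ok]
  21: obs=y cand={2} pick 2 [3->2 ok]
  22: obs=y cand={2} pick 2 [2->2 ok]
  23: obs=z cand={3,5} pick 3 [2->3 ok]
  24: obs=z cand={3,5} pick 3 [3->3 ok]
  25: obs=z cand={3,5} pick 3 [3->3 ok]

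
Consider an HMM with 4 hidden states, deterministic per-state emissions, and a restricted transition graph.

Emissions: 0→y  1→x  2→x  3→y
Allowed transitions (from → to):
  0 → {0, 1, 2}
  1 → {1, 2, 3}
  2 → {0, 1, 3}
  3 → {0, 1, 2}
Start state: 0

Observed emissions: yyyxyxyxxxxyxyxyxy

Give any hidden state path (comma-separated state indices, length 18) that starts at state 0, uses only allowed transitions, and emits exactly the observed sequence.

  pos 0: y in {0,3}, choose 0; start
  pos 1: y in {0,3}, choose 0; 0->0 ok
  pos 2: y in {0,3}, choose 0; 0->0 ok
  pos 3: x in {1,2}, choose 2; 0->2 ok
  pos 4: y in {0,3}, choose 3; 2->3 ok
  pos 5: x in {1,2}, choose 2; 3->2 ok
  pos 6: y in {0,3}, choose 0; 2->0 ok
  pos 7: x in {1,2}, choose 1; 0->1 ok
  pos 8: x in {1,2}, choose 2; 1->2 ok
  pos 9: x in {1,2}, choose 1; 2->1 ok
  pos 10: x in {1,2}, choose 1; 1->1 ok
  pos 11: y in {0,3}, choose 3; 1->3 ok
  pos 12: x in {1,2}, choose 1; 3->1 ok
  pos 13: y in {0,3}, choose 3; 1->3 ok
  pos 14: x in {1,2}, choose 2; 3->2 ok
  pos 15: y in {0,3}, choose 0; 2->0 ok
  pos 16: x in {1,2}, choose 1; 0->1 ok
  pos 17: y in {0,3}, choose 3; 1->3 ok

0,0,0,2,3,2,0,1,2,1,1,3,1,3,2,0,1,3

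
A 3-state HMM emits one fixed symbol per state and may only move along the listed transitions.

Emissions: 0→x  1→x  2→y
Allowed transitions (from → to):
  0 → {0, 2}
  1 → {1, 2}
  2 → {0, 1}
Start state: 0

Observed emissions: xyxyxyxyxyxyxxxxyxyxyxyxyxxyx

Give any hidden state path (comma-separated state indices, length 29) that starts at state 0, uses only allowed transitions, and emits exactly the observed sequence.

  0: obs=x cand={0,1} pick 0 [start]
  1: obs=y cand={2} pick 2 [0->2 ok]
  2: obs=x cand={0,1} pick 1 [2->1 ok]
  3: obs=y cand={2} pick 2 [1->2 ok]
  4: obs=x cand={0,1} pick 0 [2->0 ok]
  5: obs=y cand={2} pick 2 [0->2 ok]
  6: obs=x cand={0,1} pick 0 [2->0 ok]
  7: obs=y cand={2} pick 2 [0->2 ok]
  8: obs=x cand={0,1} pick 0 [2->0 ok]
  9: obs=y cand={2} pick 2 [0->2 ok]
  10: obs=x cand={0,1} pick 1 [2->1 ok]
  11: obs=y cand={2} pick 2 [1->2 ok]
  12: obs=x cand={0,1} pick 1 [2->1 ok]
  13: obs=x cand={0,1} pick 1 [1->1 ok]
  14: obs=x cand={0,1} pick 1 [1->1 ok]
  15: obs=x cand={0,1} pick 1 [1->1 ok]
  16: obs=y cand={2} pick 2 [1->2 ok]
  17: obs=x cand={0,1} pick 0 [2->0 ok]
  18: obs=y cand={2} pick 2 [0->2 ok]
  19: obs=x cand={0,1} pick 1 [2->1 ok]
  20: obs=y cand={2} pick 2 [1->2 ok]
  21: obs=x cand={0,1} pick 0 [2->0 ok]
  22: obs=y cand={2} pick 2 [0->2 ok]
  23: obs=x cand={0,1} pick 1 [2->1 ok]
  24: obs=y cand={2} pick 2 [1->2 ok]
  25: obs=x cand={0,1} pick 1 [2->1 ok]
  26: obs=x cand={0,1} pick 1 [1->1 ok]
  27: obs=y cand={2} pick 2 [1->2 ok]
  28: obs=x cand={0,1} pick 1 [2->1 ok]

0,2,1,2,0,2,0,2,0,2,1,2,1,1,1,1,2,0,2,1,2,0,2,1,2,1,1,2,1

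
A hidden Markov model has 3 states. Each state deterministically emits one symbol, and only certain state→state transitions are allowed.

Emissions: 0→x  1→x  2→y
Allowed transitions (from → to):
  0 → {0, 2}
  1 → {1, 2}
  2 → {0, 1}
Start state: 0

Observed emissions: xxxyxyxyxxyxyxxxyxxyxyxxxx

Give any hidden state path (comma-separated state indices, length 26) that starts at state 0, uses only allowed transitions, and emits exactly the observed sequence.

  pos 0: x in {0,1}, choose 0; start
  pos 1: x in {0,1}, choose 0; 0->0 ok
  pos 2: x in {0,1}, choose 0; 0->0 ok
  pos 3: y in {2}, choose 2; 0->2 ok
  pos 4: x in {0,1}, choose 1; 2->1 ok
  pos 5: y in {2}, choose 2; 1->2 ok
  pos 6: x in {0,1}, choose 1; 2->1 ok
  pos 7: y in {2}, choose 2; 1->2 ok
  pos 8: x in {0,1}, choose 0; 2->0 ok
  pos 9: x in {0,1}, choose 0; 0->0 ok
  pos 10: y in {2}, choose 2; 0->2 ok
  pos 11: x in {0,1}, choose 1; 2->1 ok
  pos 12: y in {2}, choose 2; 1->2 ok
  pos 13: x in {0,1}, choose 1; 2->1 ok
  pos 14: x in {0,1}, choose 1; 1->1 ok
  pos 15: x in {0,1}, choose 1; 1->1 ok
  pos 16: y in {2}, choose 2; 1->2 ok
  pos 17: x in {0,1}, choose 1; 2->1 ok
  pos 18: x in {0,1}, choose 1; 1->1 ok
  pos 19: y in {2}, choose 2; 1->2 ok
  pos 20: x in {0,1}, choose 0; 2->0 ok
  pos 21: y in {2}, choose 2; 0->2 ok
  pos 22: x in {0,1}, choose 1; 2->1 ok
  pos 23: x in {0,1}, choose 1; 1->1 ok
  pos 24: x in {0,1}, choose 1; 1->1 ok
  pos 25: x in {0,1}, choose 1; 1->1 ok

0,0,0,2,1,2,1,2,0,0,2,1,2,1,1,1,2,1,1,2,0,2,1,1,1,1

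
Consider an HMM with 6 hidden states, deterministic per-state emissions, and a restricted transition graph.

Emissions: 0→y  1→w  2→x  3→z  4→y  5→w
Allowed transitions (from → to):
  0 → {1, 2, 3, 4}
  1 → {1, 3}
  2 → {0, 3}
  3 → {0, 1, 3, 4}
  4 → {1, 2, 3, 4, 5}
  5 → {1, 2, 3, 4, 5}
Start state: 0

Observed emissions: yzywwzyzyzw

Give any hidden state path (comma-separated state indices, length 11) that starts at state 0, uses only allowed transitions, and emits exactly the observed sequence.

  0: obs=y cand={0,4} pick 0 [start]
  1: obs=z cand={3} pick 3 [0->3 ok]
  2: obs=y cand={0,4} pick 4 [3->4 ok]
  3: obs=w cand={1,5} pick 1 [4->1 ok]
  4: obs=w cand={1,5} pick 1 [1->1 ok]
  5: obs=z cand={3} pick 3 [1->3 ok]
  6: obs=y cand={0,4} pick 0 [3->0 ok]
  7: obs=z cand={3} pick 3 [0->3 ok]
  8: obs=y cand={0,4} pick 0 [3->0 ok]
  9: obs=z cand={3} pick 3 [0->3 ok]
  10: obs=w cand={1,5} pick 1 [3->1 ok]

0,3,4,1,1,3,0,3,0,3,1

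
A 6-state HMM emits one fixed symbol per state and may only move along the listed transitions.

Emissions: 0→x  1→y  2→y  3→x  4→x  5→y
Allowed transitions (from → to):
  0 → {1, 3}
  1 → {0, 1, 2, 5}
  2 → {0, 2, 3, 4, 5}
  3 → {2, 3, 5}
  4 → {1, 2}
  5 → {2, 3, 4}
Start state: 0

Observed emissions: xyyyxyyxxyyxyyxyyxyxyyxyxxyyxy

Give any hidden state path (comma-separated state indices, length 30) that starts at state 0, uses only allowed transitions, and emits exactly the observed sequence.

0,1,1,5,4,1,5,3,3,5,2,3,5,2,4,2,5,3,2,4,1,5,3,2,0,3,5,2,0,1

  t0 'x' -> {0,3,4}, take 0 (start)
  t1 'y' -> {1,2,5}, take 1 (0->1 ok)
  t2 'y' -> {1,2,5}, take 1 (1->1 ok)
  t3 'y' -> {1,2,5}, take 5 (1->5 ok)
  t4 'x' -> {0,3,4}, take 4 (5->4 ok)
  t5 'y' -> {1,2,5}, take 1 (4->1 ok)
  t6 'y' -> {1,2,5}, take 5 (1->5 ok)
  t7 'x' -> {0,3,4}, take 3 (5->3 ok)
  t8 'x' -> {0,3,4}, take 3 (3->3 ok)
  t9 'y' -> {1,2,5}, take 5 (3->5 ok)
  t10 'y' -> {1,2,5}, take 2 (5->2 ok)
  t11 'x' -> {0,3,4}, take 3 (2->3 ok)
  t12 'y' -> {1,2,5}, take 5 (3->5 ok)
  t13 'y' -> {1,2,5}, take 2 (5->2 ok)
  t14 'x' -> {0,3,4}, take 4 (2->4 ok)
  t15 'y' -> {1,2,5}, take 2 (4->2 ok)
  t16 'y' -> {1,2,5}, take 5 (2->5 ok)
  t17 'x' -> {0,3,4}, take 3 (5->3 ok)
  t18 'y' -> {1,2,5}, take 2 (3->2 ok)
  t19 'x' -> {0,3,4}, take 4 (2->4 ok)
  t20 'y' -> {1,2,5}, take 1 (4->1 ok)
  t21 'y' -> {1,2,5}, take 5 (1->5 ok)
  t22 'x' -> {0,3,4}, take 3 (5->3 ok)
  t23 'y' -> {1,2,5}, take 2 (3->2 ok)
  t24 'x' -> {0,3,4}, take 0 (2->0 ok)
  t25 'x' -> {0,3,4}, take 3 (0->3 ok)
  t26 'y' -> {1,2,5}, take 5 (3->5 ok)
  t27 'y' -> {1,2,5}, take 2 (5->2 ok)
  t28 'x' -> {0,3,4}, take 0 (2->0 ok)
  t29 'y' -> {1,2,5}, take 1 (0->1 ok)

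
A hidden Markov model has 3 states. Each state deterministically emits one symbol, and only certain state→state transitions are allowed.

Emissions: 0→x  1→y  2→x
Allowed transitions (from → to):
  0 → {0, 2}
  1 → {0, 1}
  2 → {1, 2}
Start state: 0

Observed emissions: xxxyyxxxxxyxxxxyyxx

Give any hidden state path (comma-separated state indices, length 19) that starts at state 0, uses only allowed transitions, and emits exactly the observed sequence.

0,0,2,1,1,0,2,2,2,2,1,0,0,0,2,1,1,0,0

  [0] x  {0,2}  => 0  start
  [1] x  {0,2}  => 0  0->0 ok
  [2] x  {0,2}  => 2  0->2 ok
  [3] y  {1}  => 1  2->1 ok
  [4] y  {1}  => 1  1->1 ok
  [5] x  {0,2}  => 0  1->0 ok
  [6] x  {0,2}  => 2  0->2 ok
  [7] x  {0,2}  => 2  2->2 ok
  [8] x  {0,2}  => 2  2->2 ok
  [9] x  {0,2}  => 2  2->2 ok
  [10] y  {1}  => 1  2->1 ok
  [11] x  {0,2}  => 0  1->0 ok
  [12] x  {0,2}  => 0  0->0 ok
  [13] x  {0,2}  => 0  0->0 ok
  [14] x  {0,2}  => 2  0->2 ok
  [15] y  {1}  => 1  2->1 ok
  [16] y  {1}  => 1  1->1 ok
  [17] x  {0,2}  => 0  1->0 ok
  [18] x  {0,2}  => 0  0->0 ok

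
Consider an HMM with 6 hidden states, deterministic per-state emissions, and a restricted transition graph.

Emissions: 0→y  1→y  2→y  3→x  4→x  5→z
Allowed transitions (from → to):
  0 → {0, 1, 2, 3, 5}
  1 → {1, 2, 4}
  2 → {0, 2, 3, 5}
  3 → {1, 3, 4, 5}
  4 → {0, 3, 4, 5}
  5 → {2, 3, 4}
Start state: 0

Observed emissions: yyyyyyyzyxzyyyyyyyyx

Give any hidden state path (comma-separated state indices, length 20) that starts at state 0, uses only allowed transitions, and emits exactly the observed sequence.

  [0] y  {0,1,2}  => 0  start
  [1] y  {0,1,2}  => 2  0->2 ok
  [2] y  {0,1,2}  => 0  2->0 ok
  [3] y  {0,1,2}  => 0  0->0 ok
  [4] y  {0,1,2}  => 1  0->1 ok
  [5] y  {0,1,2}  => 1  1->1 ok
  [6] y  {0,1,2}  => 2  1->2 ok
  [7] z  {5}  => 5  2->5 ok
  [8] y  {0,1,2}  => 2  5->2 ok
  [9] x  {3,4}  => 3  2->3 ok
  [10] z  {5}  => 5  3->5 ok
  [11] y  {0,1,2}  => 2  5->2 ok
  [12] y  {0,1,2}  => 0  2->0 ok
  [13] y  {0,1,2}  => 0  0->0 ok
  [14] y  {0,1,2}  => 2  0->2 ok
  [15] y  {0,1,2}  => 0  2->0 ok
  [16] y  {0,1,2}  => 1  0->1 ok
  [17] y  {0,1,2}  => 2  1->2 ok
  [18] y  {0,1,2}  => 0  2->0 ok
  [19] x  {3,4}  => 3  0->3 ok

0,2,0,0,1,1,2,5,2,3,5,2,0,0,2,0,1,2,0,3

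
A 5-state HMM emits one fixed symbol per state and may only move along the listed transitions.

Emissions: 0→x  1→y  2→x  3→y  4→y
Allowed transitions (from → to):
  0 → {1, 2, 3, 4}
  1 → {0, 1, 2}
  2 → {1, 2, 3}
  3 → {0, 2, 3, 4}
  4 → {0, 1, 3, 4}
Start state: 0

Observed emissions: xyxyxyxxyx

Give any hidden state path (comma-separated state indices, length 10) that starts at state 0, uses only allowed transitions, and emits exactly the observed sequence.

0,4,0,3,0,1,2,2,1,2

  [0] x  {0,2}  => 0  start
  [1] y  {1,3,4}  => 4  0->4 ok
  [2] x  {0,2}  => 0  4->0 ok
  [3] y  {1,3,4}  => 3  0->3 ok
  [4] x  {0,2}  => 0  3->0 ok
  [5] y  {1,3,4}  => 1  0->1 ok
  [6] x  {0,2}  => 2  1->2 ok
  [7] x  {0,2}  => 2  2->2 ok
  [8] y  {1,3,4}  => 1  2->1 ok
  [9] x  {0,2}  => 2  1->2 ok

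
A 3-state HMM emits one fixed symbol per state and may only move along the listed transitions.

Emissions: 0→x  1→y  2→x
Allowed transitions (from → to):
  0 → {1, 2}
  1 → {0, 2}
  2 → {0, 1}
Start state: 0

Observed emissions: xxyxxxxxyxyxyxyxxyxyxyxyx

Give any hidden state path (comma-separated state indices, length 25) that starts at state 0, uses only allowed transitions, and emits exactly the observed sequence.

0,2,1,0,2,0,2,0,1,0,1,0,1,0,1,2,0,1,2,1,0,1,2,1,2

  pos 0: x in {0,2}, choose 0; start
  pos 1: x in {0,2}, choose 2; 0->2 ok
  pos 2: y in {1}, choose 1; 2->1 ok
  pos 3: x in {0,2}, choose 0; 1->0 ok
  pos 4: x in {0,2}, choose 2; 0->2 ok
  pos 5: x in {0,2}, choose 0; 2->0 ok
  pos 6: x in {0,2}, choose 2; 0->2 ok
  pos 7: x in {0,2}, choose 0; 2->0 ok
  pos 8: y in {1}, choose 1; 0->1 ok
  pos 9: x in {0,2}, choose 0; 1->0 ok
  pos 10: y in {1}, choose 1; 0->1 ok
  pos 11: x in {0,2}, choose 0; 1->0 ok
  pos 12: y in {1}, choose 1; 0->1 ok
  pos 13: x in {0,2}, choose 0; 1->0 ok
  pos 14: y in {1}, choose 1; 0->1 ok
  pos 15: x in {0,2}, choose 2; 1->2 ok
  pos 16: x in {0,2}, choose 0; 2->0 ok
  pos 17: y in {1}, choose 1; 0->1 ok
  pos 18: x in {0,2}, choose 2; 1->2 ok
  pos 19: y in {1}, choose 1; 2->1 ok
  pos 20: x in {0,2}, choose 0; 1->0 ok
  pos 21: y in {1}, choose 1; 0->1 ok
  pos 22: x in {0,2}, choose 2; 1->2 ok
  pos 23: y in {1}, choose 1; 2->1 ok
  pos 24: x in {0,2}, choose 2; 1->2 ok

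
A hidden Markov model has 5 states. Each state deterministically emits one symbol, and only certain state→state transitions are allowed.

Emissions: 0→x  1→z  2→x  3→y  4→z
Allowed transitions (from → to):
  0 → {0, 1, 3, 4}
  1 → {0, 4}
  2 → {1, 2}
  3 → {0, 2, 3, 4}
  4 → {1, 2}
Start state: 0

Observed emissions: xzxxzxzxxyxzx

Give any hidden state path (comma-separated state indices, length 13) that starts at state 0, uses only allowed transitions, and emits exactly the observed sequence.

  0: obs=x cand={0,2} pick 0 [start]
  1: obs=z cand={1,4} pick 4 [0->4 ok]
  2: obs=x cand={0,2} pick 2 [4->2 ok]
  3: obs=x cand={0,2} pick 2 [2->2 ok]
  4: obs=z cand={1,4} pick 1 [2->1 ok]
  5: obs=x cand={0,2} pick 0 [1->0 ok]
  6: obs=z cand={1,4} pick 1 [0->1 ok]
  7: obs=x cand={0,2} pick 0 [1->0 ok]
  8: obs=x cand={0,2} pick 0 [0->0 ok]
  9: obs=y cand={3} pick 3 [0->3 ok]
  10: obs=x cand={0,2} pick 0 [3->0 ok]
  11: obs=z cand={1,4} pick 1 [0->1 ok]
  12: obs=x cand={0,2} pick 0 [1->0 ok]

0,4,2,2,1,0,1,0,0,3,0,1,0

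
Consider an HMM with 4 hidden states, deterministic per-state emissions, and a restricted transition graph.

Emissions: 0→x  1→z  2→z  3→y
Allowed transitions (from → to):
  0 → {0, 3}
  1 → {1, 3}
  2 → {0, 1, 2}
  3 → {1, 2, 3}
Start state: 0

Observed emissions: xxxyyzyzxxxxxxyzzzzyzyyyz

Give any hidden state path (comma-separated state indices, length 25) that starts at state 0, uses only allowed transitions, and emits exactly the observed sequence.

  t0 'x' -> {0}, take 0 (start)
  t1 'x' -> {0}, take 0 (0->0 ok)
  t2 'x' -> {0}, take 0 (0->0 ok)
  t3 'y' -> {3}, take 3 (0->3 ok)
  t4 'y' -> {3}, take 3 (3->3 ok)
  t5 'z' -> {1,2}, take 1 (3->1 ok)
  t6 'y' -> {3}, take 3 (1->3 ok)
  t7 'z' -> {1,2}, take 2 (3->2 ok)
  t8 'x' -> {0}, take 0 (2->0 ok)
  t9 'x' -> {0}, take 0 (0->0 ok)
  t10 'x' -> {0}, take 0 (0->0 ok)
  t11 'x' -> {0}, take 0 (0->0 ok)
  t12 'x' -> {0}, take 0 (0->0 ok)
  t13 'x' -> {0}, take 0 (0->0 ok)
  t14 'y' -> {3}, take 3 (0->3 ok)
  t15 'z' -> {1,2}, take 2 (3->2 ok)
  t16 'z' -> {1,2}, take 2 (2->2 ok)
  t17 'z' -> {1,2}, take 2 (2->2 ok)
  t18 'z' -> {1,2}, take 1 (2->1 ok)
  t19 'y' -> {3}, take 3 (1->3 ok)
  t20 'z' -> {1,2}, take 1 (3->1 ok)
  t21 'y' -> {3}, take 3 (1->3 ok)
  t22 'y' -> {3}, take 3 (3->3 ok)
  t23 'y' -> {3}, take 3 (3->3 ok)
  t24 'z' -> {1,2}, take 2 (3->2 ok)

0,0,0,3,3,1,3,2,0,0,0,0,0,0,3,2,2,2,1,3,1,3,3,3,2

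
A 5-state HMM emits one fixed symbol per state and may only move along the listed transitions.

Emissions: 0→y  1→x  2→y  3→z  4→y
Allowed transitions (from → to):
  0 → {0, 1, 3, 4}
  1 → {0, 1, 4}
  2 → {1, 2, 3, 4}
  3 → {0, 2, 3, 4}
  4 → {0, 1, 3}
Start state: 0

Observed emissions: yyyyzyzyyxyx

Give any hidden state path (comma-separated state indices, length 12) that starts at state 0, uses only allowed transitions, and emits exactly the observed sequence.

  [0] y  {0,2,4}  => 0  start
  [1] y  {0,2,4}  => 0  0->0 ok
  [2] y  {0,2,4}  => 0  0->0 ok
  [3] y  {0,2,4}  => 0  0->0 ok
  [4] z  {3}  => 3  0->3 ok
  [5] y  {0,2,4}  => 4  3->4 ok
  [6] z  {3}  => 3  4->3 ok
  [7] y  {0,2,4}  => 4  3->4 ok
  [8] y  {0,2,4}  => 0  4->0 ok
  [9] x  {1}  => 1  0->1 ok
  [10] y  {0,2,4}  => 4  1->4 ok
  [11] x  {1}  => 1  4->1 ok

0,0,0,0,3,4,3,4,0,1,4,1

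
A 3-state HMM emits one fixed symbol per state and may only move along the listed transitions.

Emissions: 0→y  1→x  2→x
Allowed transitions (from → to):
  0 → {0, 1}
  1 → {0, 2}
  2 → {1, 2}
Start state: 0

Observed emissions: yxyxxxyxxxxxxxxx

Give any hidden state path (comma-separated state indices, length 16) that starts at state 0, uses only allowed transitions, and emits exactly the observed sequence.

0,1,0,1,2,1,0,1,2,2,1,2,1,2,2,1

  pos 0: y in {0}, choose 0; start
  pos 1: x in {1,2}, choose 1; 0->1 ok
  pos 2: y in {0}, choose 0; 1->0 ok
  pos 3: x in {1,2}, choose 1; 0->1 ok
  pos 4: x in {1,2}, choose 2; 1->2 ok
  pos 5: x in {1,2}, choose 1; 2->1 ok
  pos 6: y in {0}, choose 0; 1->0 ok
  pos 7: x in {1,2}, choose 1; 0->1 ok
  pos 8: x in {1,2}, choose 2; 1->2 ok
  pos 9: x in {1,2}, choose 2; 2->2 ok
  pos 10: x in {1,2}, choose 1; 2->1 ok
  pos 11: x in {1,2}, choose 2; 1->2 ok
  pos 12: x in {1,2}, choose 1; 2->1 ok
  pos 13: x in {1,2}, choose 2; 1->2 ok
  pos 14: x in {1,2}, choose 2; 2->2 ok
  pos 15: x in {1,2}, choose 1; 2->1 ok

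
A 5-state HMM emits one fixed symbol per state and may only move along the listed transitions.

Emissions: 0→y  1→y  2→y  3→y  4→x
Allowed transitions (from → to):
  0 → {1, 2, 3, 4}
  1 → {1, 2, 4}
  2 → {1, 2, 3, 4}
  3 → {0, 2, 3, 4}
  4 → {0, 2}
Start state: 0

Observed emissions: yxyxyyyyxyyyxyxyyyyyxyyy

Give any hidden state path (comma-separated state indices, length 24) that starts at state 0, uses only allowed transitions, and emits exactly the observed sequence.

0,4,2,4,2,1,1,1,4,0,3,2,4,2,4,0,2,1,2,1,4,0,3,3

  pos 0: y in {0,1,2,3}, choose 0; start
  pos 1: x in {4}, choose 4; 0->4 ok
  pos 2: y in {0,1,2,3}, choose 2; 4->2 ok
  pos 3: x in {4}, choose 4; 2->4 ok
  pos 4: y in {0,1,2,3}, choose 2; 4->2 ok
  pos 5: y in {0,1,2,3}, choose 1; 2->1 ok
  pos 6: y in {0,1,2,3}, choose 1; 1->1 ok
  pos 7: y in {0,1,2,3}, choose 1; 1->1 ok
  pos 8: x in {4}, choose 4; 1->4 ok
  pos 9: y in {0,1,2,3}, choose 0; 4->0 ok
  pos 10: y in {0,1,2,3}, choose 3; 0->3 ok
  pos 11: y in {0,1,2,3}, choose 2; 3->2 ok
  pos 12: x in {4}, choose 4; 2->4 ok
  pos 13: y in {0,1,2,3}, choose 2; 4->2 ok
  pos 14: x in {4}, choose 4; 2->4 ok
  pos 15: y in {0,1,2,3}, choose 0; 4->0 ok
  pos 16: y in {0,1,2,3}, choose 2; 0->2 ok
  pos 17: y in {0,1,2,3}, choose 1; 2->1 ok
  pos 18: y in {0,1,2,3}, choose 2; 1->2 ok
  pos 19: y in {0,1,2,3}, choose 1; 2->1 ok
  pos 20: x in {4}, choose 4; 1->4 ok
  pos 21: y in {0,1,2,3}, choose 0; 4->0 ok
  pos 22: y in {0,1,2,3}, choose 3; 0->3 ok
  pos 23: y in {0,1,2,3}, choose 3; 3->3 ok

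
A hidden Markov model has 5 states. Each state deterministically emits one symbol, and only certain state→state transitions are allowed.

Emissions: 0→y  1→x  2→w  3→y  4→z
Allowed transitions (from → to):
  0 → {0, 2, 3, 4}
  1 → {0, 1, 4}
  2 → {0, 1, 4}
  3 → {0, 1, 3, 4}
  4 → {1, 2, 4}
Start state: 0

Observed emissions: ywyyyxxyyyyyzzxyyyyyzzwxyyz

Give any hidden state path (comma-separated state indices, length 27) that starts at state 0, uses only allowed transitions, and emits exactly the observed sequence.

  0: obs=y cand={0,3} pick 0 [start]
  1: obs=w cand={2} pick 2 [0->2 ok]
  2: obs=y cand={0,3} pick 0 [2->0 ok]
  3: obs=y cand={0,3} pick 0 [0->0 ok]
  4: obs=y cand={0,3} pick 3 [0->3 ok]
  5: obs=x cand={1} pick 1 [3->1 ok]
  6: obs=x cand={1} pick 1 [1->1 ok]
  7: obs=y cand={0,3} pick 0 [1->0 ok]
  8: obs=y cand={0,3} pick 0 [0->0 ok]
  9: obs=y cand={0,3} pick 3 [0->3 ok]
  10: obs=y cand={0,3} pick 3 [3->3 ok]
  11: obs=y cand={0,3} pick 0 [3->0 ok]
  12: obs=z cand={4} pick 4 [0->4 ok]
  13: obs=z cand={4} pick 4 [4->4 ok]
  14: obs=x cand={1} pick 1 [4->1 ok]
  15: obs=y cand={0,3} pick 0 [1->0 ok]
  16: obs=y cand={0,3} pick 3 [0->3 ok]
  17: obs=y cand={0,3} pick 3 [3->3 ok]
  18: obs=y cand={0,3} pick 3 [3->3 ok]
  19: obs=y cand={0,3} pick 3 [3->3 ok]
  20: obs=z cand={4} pick 4 [3->4 ok]
  21: obs=z cand={4} pick 4 [4->4 ok]
  22: obs=w cand={2} pick 2 [4->2 ok]
  23: obs=x cand={1} pick 1 [2->1 ok]
  24: obs=y cand={0,3} pick 0 [1->0 ok]
  25: obs=y cand={0,3} pick 0 [0->0 ok]
  26: obs=z cand={4} pick 4 [0->4 ok]

0,2,0,0,3,1,1,0,0,3,3,0,4,4,1,0,3,3,3,3,4,4,2,1,0,0,4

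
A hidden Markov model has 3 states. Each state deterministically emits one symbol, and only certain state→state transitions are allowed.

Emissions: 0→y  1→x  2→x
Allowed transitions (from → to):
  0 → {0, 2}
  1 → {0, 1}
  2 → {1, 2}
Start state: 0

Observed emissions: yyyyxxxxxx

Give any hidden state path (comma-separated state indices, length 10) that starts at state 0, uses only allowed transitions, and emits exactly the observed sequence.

  t0 'y' -> {0}, take 0 (start)
  t1 'y' -> {0}, take 0 (0->0 ok)
  t2 'y' -> {0}, take 0 (0->0 ok)
  t3 'y' -> {0}, take 0 (0->0 ok)
  t4 'x' -> {1,2}, take 2 (0->2 ok)
  t5 'x' -> {1,2}, take 2 (2->2 ok)
  t6 'x' -> {1,2}, take 2 (2->2 ok)
  t7 'x' -> {1,2}, take 2 (2->2 ok)
  t8 'x' -> {1,2}, take 1 (2->1 ok)
  t9 'x' -> {1,2}, take 1 (1->1 ok)

0,0,0,0,2,2,2,2,1,1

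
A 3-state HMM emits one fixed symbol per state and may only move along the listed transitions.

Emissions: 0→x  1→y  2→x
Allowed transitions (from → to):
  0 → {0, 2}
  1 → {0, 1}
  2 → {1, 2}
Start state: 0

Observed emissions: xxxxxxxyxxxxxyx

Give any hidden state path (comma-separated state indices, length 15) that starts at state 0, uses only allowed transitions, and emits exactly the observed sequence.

  [0] x  {0,2}  => 0  start
  [1] x  {0,2}  => 0  0->0 ok
  [2] x  {0,2}  => 0  0->0 ok
  [3] x  {0,2}  => 0  0->0 ok
  [4] x  {0,2}  => 0  0->0 ok
  [5] x  {0,2}  => 2  0->2 ok
  [6] x  {0,2}  => 2  2->2 ok
  [7] y  {1}  => 1  2->1 ok
  [8] x  {0,2}  => 0  1->0 ok
  [9] x  {0,2}  => 2  0->2 ok
  [10] x  {0,2}  => 2  2->2 ok
  [11] x  {0,2}  => 2  2->2 ok
  [12] x  {0,2}  => 2  2->2 ok
  [13] y  {1}  => 1  2->1 ok
  [14] x  {0,2}  => 0  1->0 ok

0,0,0,0,0,2,2,1,0,2,2,2,2,1,0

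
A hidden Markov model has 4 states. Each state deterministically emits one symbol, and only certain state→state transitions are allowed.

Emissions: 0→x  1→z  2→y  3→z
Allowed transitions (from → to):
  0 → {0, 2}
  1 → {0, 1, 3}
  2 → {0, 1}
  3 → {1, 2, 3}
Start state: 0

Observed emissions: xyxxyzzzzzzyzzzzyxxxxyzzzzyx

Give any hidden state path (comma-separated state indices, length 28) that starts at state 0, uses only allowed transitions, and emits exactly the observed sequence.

  0: obs=x cand={0} pick 0 [start]
  1: obs=y cand={2} pick 2 [0->2 ok]
  2: obs=x cand={0} pick 0 [2->0 ok]
  3: obs=x cand={0} pick 0 [0->0 ok]
  4: obs=y cand={2} pick 2 [0->2 ok]
  5: obs=z cand={1,3} pick 1 [2->1 ok]
  6: obs=z cand={1,3} pick 3 [1->3 ok]
  7: obs=z cand={1,3} pick 3 [3->3 ok]
  8: obs=z cand={1,3} pick 1 [3->1 ok]
  9: obs=z cand={1,3} pick 1 [1->1 ok]
  10: obs=z cand={1,3} pick 3 [1->3 ok]
  11: obs=y cand={2} pick 2 [3->2 ok]
  12: obs=z cand={1,3} pick 1 [2->1 ok]
  13: obs=z cand={1,3} pick 3 [1->3 ok]
  14: obs=z cand={1,3} pick 3 [3->3 ok]
  15: obs=z cand={1,3} pick 3 [3->3 ok]
  16: obs=y cand={2} pick 2 [3->2 ok]
  17: obs=x cand={0} pick 0 [2->0 ok]
  18: obs=x cand={0} pick 0 [0->0 ok]
  19: obs=x cand={0} pick 0 [0->0 ok]
  20: obs=x cand={0} pick 0 [0->0 ok]
  21: obs=y cand={2} pick 2 [0->2 ok]
  22: obs=z cand={1,3} pick 1 [2->1 ok]
  23: obs=z cand={1,3} pick 1 [1->1 ok]
  24: obs=z cand={1,3} pick 3 [1->3 ok]
  25: obs=z cand={1,3} pick 3 [3->3 ok]
  26: obs=y cand={2} pick 2 [3->2 ok]
  27: obs=x cand={0} pick 0 [2->0 ok]

0,2,0,0,2,1,3,3,1,1,3,2,1,3,3,3,2,0,0,0,0,2,1,1,3,3,2,0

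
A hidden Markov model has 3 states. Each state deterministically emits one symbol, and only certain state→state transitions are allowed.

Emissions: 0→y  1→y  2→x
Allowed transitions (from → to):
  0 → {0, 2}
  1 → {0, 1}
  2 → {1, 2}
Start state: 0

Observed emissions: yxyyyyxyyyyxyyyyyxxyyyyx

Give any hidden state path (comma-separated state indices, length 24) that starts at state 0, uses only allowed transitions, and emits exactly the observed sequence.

0,2,1,0,0,0,2,1,1,0,0,2,1,1,1,0,0,2,2,1,1,1,0,2

  pos 0: y in {0,1}, choose 0; start
  pos 1: x in {2}, choose 2; 0->2 ok
  pos 2: y in {0,1}, choose 1; 2->1 ok
  pos 3: y in {0,1}, choose 0; 1->0 ok
  pos 4: y in {0,1}, choose 0; 0->0 ok
  pos 5: y in {0,1}, choose 0; 0->0 ok
  pos 6: x in {2}, choose 2; 0->2 ok
  pos 7: y in {0,1}, choose 1; 2->1 ok
  pos 8: y in {0,1}, choose 1; 1->1 ok
  pos 9: y in {0,1}, choose 0; 1->0 ok
  pos 10: y in {0,1}, choose 0; 0->0 ok
  pos 11: x in {2}, choose 2; 0->2 ok
  pos 12: y in {0,1}, choose 1; 2->1 ok
  pos 13: y in {0,1}, choose 1; 1->1 ok
  pos 14: y in {0,1}, choose 1; 1->1 ok
  pos 15: y in {0,1}, choose 0; 1->0 ok
  pos 16: y in {0,1}, choose 0; 0->0 ok
  pos 17: x in {2}, choose 2; 0->2 ok
  pos 18: x in {2}, choose 2; 2->2 ok
  pos 19: y in {0,1}, choose 1; 2->1 ok
  pos 20: y in {0,1}, choose 1; 1->1 ok
  pos 21: y in {0,1}, choose 1; 1->1 ok
  pos 22: y in {0,1}, choose 0; 1->0 ok
  pos 23: x in {2}, choose 2; 0->2 ok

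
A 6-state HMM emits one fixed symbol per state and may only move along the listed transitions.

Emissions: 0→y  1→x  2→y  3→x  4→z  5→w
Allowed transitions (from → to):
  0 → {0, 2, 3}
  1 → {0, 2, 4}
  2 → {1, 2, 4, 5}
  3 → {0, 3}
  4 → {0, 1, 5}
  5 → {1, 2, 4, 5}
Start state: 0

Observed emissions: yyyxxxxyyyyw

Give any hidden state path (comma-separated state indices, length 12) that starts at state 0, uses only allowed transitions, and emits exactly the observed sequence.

0,0,0,3,3,3,3,0,0,2,2,5

  pos 0: y in {0,2}, choose 0; start
  pos 1: y in {0,2}, choose 0; 0->0 ok
  pos 2: y in {0,2}, choose 0; 0->0 ok
  pos 3: x in {1,3}, choose 3; 0->3 ok
  pos 4: x in {1,3}, choose 3; 3->3 ok
  pos 5: x in {1,3}, choose 3; 3->3 ok
  pos 6: x in {1,3}, choose 3; 3->3 ok
  pos 7: y in {0,2}, choose 0; 3->0 ok
  pos 8: y in {0,2}, choose 0; 0->0 ok
  pos 9: y in {0,2}, choose 2; 0->2 ok
  pos 10: y in {0,2}, choose 2; 2->2 ok
  pos 11: w in {5}, choose 5; 2->5 ok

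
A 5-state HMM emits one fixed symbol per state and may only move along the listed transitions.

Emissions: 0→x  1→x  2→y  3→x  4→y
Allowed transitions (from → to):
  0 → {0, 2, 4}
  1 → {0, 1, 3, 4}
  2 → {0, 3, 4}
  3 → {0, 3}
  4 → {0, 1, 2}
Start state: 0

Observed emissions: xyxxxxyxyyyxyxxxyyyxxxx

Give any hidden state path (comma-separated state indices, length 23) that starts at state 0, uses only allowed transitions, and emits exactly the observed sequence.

  t0 'x' -> {0,1,3}, take 0 (start)
  t1 'y' -> {2,4}, take 2 (0->2 ok)
  t2 'x' -> {0,1,3}, take 3 (2->3 ok)
  t3 'x' -> {0,1,3}, take 3 (3->3 ok)
  t4 'x' -> {0,1,3}, take 3 (3->3 ok)
  t5 'x' -> {0,1,3}, take 0 (3->0 ok)
  t6 'y' -> {2,4}, take 2 (0->2 ok)
  t7 'x' -> {0,1,3}, take 0 (2->0 ok)
  t8 'y' -> {2,4}, take 4 (0->4 ok)
  t9 'y' -> {2,4}, take 2 (4->2 ok)
  t10 'y' -> {2,4}, take 4 (2->4 ok)
  t11 'x' -> {0,1,3}, take 0 (4->0 ok)
  t12 'y' -> {2,4}, take 2 (0->2 ok)
  t13 'x' -> {0,1,3}, take 3 (2->3 ok)
  t14 'x' -> {0,1,3}, take 0 (3->0 ok)
  t15 'x' -> {0,1,3}, take 0 (0->0 ok)
  t16 'y' -> {2,4}, take 2 (0->2 ok)
  t17 'y' -> {2,4}, take 4 (2->4 ok)
  t18 'y' -> {2,4}, take 2 (4->2 ok)
  t19 'x' -> {0,1,3}, take 3 (2->3 ok)
  t20 'x' -> {0,1,3}, take 3 (3->3 ok)
  t21 'x' -> {0,1,3}, take 0 (3->0 ok)
  t22 'x' -> {0,1,3}, take 0 (0->0 ok)

0,2,3,3,3,0,2,0,4,2,4,0,2,3,0,0,2,4,2,3,3,0,0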